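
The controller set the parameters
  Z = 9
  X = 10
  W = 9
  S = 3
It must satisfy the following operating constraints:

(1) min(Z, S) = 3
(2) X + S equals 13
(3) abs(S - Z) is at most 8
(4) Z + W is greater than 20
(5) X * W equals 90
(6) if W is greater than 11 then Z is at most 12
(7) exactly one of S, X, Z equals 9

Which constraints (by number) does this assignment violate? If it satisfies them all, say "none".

(1) min(9, 3) = 3 — OK.
(2) X + S = 10 + 3 = 13 — OK.
(3) abs(3 - 9) = 6; 6 ≤ 8 — OK.
(4) Z + W = 9 + 9 = 18; 18 ≤ 20, bound 20 not met — violated.
(5) X * W = 10 * 9 = 90 — OK.
(6) W = 9, not > 11; antecedent false, conditional vacuously true — OK.
(7) S=3, X=10, Z=9; 1 of them equals 9 — OK.

Violated: 4.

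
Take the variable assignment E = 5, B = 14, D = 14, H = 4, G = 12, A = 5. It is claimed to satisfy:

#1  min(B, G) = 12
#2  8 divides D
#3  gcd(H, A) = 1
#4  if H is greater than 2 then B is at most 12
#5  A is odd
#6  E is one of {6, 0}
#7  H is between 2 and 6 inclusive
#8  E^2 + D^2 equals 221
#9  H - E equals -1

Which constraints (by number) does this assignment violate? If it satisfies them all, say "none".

#1 min(14, 12) = 12  true
#2 14 = 8*1 + 6, so 8 does not divide 14  false
#3 gcd(4, 5) = 1  true
#4 H = 4 > 2, so we need B ≤ 12; but B = 14 > 12  false
#5 A = 5 is odd  true
#6 E = 5 is not in {6, 0}  false
#7 H = 4 lies in [2, 6]  true
#8 E^2 + D^2 = 5^2 + 14^2 = 25 + 196 = 221  true
#9 H - E = 4 - 5 = -1  true

The assignment fails constraints 2, 4, and 6.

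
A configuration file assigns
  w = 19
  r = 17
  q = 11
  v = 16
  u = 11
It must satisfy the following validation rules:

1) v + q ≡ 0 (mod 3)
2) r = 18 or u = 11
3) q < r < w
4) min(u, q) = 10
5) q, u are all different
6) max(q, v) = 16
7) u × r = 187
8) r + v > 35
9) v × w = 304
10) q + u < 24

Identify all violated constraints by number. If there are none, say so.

The assignment fails constraints 4, 5, 8.

1) v + q = 27; 27 mod 3 = 0 — holds.
2) r = 17 ≠ 18, but u = 11 = 11 (second disjunct) — holds.
3) values 11 < 17 < 19 — holds.
4) min(11, 11) = 11, not 10 — does not hold.
5) q = u = 11, not all different — does not hold.
6) max(11, 16) = 16 — holds.
7) u × r = 11 × 17 = 187 — holds.
8) r + v = 17 + 16 = 33; 33 ≤ 35, bound 35 not met — does not hold.
9) v × w = 16 × 19 = 304 — holds.
10) q + u = 11 + 11 = 22; 22 < 24 — holds.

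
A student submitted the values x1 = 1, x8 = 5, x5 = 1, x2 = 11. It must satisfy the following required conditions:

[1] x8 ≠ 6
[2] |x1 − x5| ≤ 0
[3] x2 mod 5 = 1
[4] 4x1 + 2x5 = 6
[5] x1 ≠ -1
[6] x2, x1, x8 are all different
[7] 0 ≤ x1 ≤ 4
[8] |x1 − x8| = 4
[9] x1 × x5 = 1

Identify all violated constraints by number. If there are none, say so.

All constraints are satisfied.

[1] x8 = 5, and 5 ≠ 6  yes
[2] |1 − 1| = 0; 0 ≤ 0  yes
[3] 11 mod 5 = 1  yes
[4] 4x1 + 2x5 = 4(1) + 2(1) = 6  yes
[5] x1 = 1, and 1 ≠ -1  yes
[6] values 11, 1, 5 are pairwise distinct  yes
[7] x1 = 1 lies in [0, 4]  yes
[8] |1 − 5| = 4  yes
[9] x1 × x5 = 1 × 1 = 1  yes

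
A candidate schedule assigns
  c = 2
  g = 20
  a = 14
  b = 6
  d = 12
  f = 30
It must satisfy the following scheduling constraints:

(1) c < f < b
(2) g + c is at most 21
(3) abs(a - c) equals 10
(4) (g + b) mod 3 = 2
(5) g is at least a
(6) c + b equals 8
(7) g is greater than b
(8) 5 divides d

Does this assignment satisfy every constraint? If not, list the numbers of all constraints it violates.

Violated: 1, 2, 3, and 8.

(1) values 2, 30, 6; f = 30 is not < b = 6  ✗
(2) g + c = 20 + 2 = 22; 22 > 21, bound 21 not met  ✗
(3) abs(14 - 2) = 12, not 10  ✗
(4) g + b = 26; 26 mod 3 = 2  ✓
(5) g = 20, a = 14; 20 ≥ 14  ✓
(6) c + b = 2 + 6 = 8  ✓
(7) g = 20, b = 6; 20 > 6  ✓
(8) 12 = 5*2 + 2, so 5 does not divide 12  ✗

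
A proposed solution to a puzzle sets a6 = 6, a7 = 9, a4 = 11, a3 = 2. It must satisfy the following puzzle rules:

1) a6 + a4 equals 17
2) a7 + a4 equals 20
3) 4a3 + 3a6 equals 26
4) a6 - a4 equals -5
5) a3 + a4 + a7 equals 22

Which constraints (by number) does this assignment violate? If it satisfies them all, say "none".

1) a6 + a4 = 6 + 11 = 17 — OK.
2) a7 + a4 = 9 + 11 = 20 — OK.
3) 4a3 + 3a6 = 4(2) + 3(6) = 26 — OK.
4) a6 - a4 = 6 - 11 = -5 — OK.
5) a3 + a4 + a7 = 2 + 11 + 9 = 22 — OK.

The assignment satisfies every constraint.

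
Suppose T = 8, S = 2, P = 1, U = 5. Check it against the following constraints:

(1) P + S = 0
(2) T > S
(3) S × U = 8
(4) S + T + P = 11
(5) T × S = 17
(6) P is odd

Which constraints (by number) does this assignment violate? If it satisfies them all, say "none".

Constraints 1, 3, 5 are violated.

(1) P + S = 1 + 2 = 3, not 0  FAIL
(2) T = 8, S = 2; 8 > 2  OK
(3) S × U = 2 × 5 = 10, not 8  FAIL
(4) S + T + P = 2 + 8 + 1 = 11  OK
(5) T × S = 8 × 2 = 16, not 17  FAIL
(6) P = 1 is odd  OK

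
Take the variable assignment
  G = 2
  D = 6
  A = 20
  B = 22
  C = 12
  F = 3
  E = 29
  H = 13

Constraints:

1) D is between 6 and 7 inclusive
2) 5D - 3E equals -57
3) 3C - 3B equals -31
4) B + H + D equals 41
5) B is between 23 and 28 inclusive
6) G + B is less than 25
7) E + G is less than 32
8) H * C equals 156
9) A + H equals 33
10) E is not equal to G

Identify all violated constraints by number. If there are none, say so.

Constraints 3 and 5 do not hold.

1) D = 6 lies in [6, 7] — holds.
2) 5D - 3E = 5(6) - 3(29) = -57 — holds.
3) 3C - 3B = 3(12) - 3(22) = -30, not -31 — does not hold.
4) B + H + D = 22 + 13 + 6 = 41 — holds.
5) B = 22 is outside [23, 28] — does not hold.
6) G + B = 2 + 22 = 24; 24 < 25 — holds.
7) E + G = 29 + 2 = 31; 31 < 32 — holds.
8) H * C = 13 * 12 = 156 — holds.
9) A + H = 20 + 13 = 33 — holds.
10) E = 29, G = 2; distinct — holds.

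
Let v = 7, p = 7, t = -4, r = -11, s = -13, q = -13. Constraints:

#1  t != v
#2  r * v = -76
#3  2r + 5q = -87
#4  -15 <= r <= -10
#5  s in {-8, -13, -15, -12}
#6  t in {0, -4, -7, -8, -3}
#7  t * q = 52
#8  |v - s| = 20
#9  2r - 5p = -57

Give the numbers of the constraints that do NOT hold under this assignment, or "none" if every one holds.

No — constraint 2 is not satisfied.

#1 t = -4, v = 7; distinct  true
#2 r * v = -11 * 7 = -77, not -76  false
#3 2r + 5q = 2(-11) + 5(-13) = -87  true
#4 r = -11 lies in [-15, -10]  true
#5 s = -13 is in {-8, -13, -15, -12}  true
#6 t = -4 is in {0, -4, -7, -8, -3}  true
#7 t * q = -4 * (-13) = 52  true
#8 |7 - (-13)| = 20  true
#9 2r - 5p = 2(-11) - 5(7) = -57  true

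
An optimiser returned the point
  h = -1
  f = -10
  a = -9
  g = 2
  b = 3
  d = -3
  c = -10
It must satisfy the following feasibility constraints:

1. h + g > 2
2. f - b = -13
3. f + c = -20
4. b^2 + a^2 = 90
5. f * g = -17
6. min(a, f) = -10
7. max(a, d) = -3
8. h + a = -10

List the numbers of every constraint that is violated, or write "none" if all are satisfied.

Constraints 1 and 5 do not hold.

1. h + g = -1 + 2 = 1; 1 ≤ 2, bound 2 not met  fails
2. f - b = -10 - 3 = -13  holds
3. f + c = -10 + (-10) = -20  holds
4. b^2 + a^2 = 3^2 + (-9)^2 = 9 + 81 = 90  holds
5. f * g = -10 * 2 = -20, not -17  fails
6. min(-9, -10) = -10  holds
7. max(-9, -3) = -3  holds
8. h + a = -1 + (-9) = -10  holds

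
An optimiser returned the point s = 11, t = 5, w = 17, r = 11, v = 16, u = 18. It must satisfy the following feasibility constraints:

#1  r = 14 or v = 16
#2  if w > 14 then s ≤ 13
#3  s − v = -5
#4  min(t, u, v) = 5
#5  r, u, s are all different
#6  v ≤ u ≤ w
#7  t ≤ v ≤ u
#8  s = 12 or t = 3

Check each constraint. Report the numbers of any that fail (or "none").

The assignment fails constraints 5, 6, and 8.

#1 r = 11 ≠ 14, but v = 16 = 16 (second disjunct)  holds
#2 w = 17 > 14, so we need s ≤ 13; s = 11 ≤ 13  holds
#3 s − v = 11 − 16 = -5  holds
#4 min(5, 18, 16) = 5  holds
#5 r = s = 11, not all different  fails
#6 values 16, 18, 17; u = 18 is not ≤ w = 17  fails
#7 values 5 ≤ 16 ≤ 18  holds
#8 s = 11 ≠ 12 and t = 5 ≠ 3; both disjuncts false  fails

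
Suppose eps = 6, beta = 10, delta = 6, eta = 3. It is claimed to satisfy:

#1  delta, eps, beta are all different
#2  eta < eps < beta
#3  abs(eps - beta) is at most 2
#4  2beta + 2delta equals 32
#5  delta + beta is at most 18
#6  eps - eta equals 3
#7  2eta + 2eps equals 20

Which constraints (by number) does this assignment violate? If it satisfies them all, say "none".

#1 delta = eps = 6, not all different  ✗
#2 values 3 < 6 < 10  ✓
#3 abs(6 - 10) = 4; 4 > 2, exceeds bound 2  ✗
#4 2beta + 2delta = 2(10) + 2(6) = 32  ✓
#5 delta + beta = 6 + 10 = 16; 16 ≤ 18  ✓
#6 eps - eta = 6 - 3 = 3  ✓
#7 2eta + 2eps = 2(3) + 2(6) = 18, not 20  ✗

The assignment fails constraints 1, 3, 7.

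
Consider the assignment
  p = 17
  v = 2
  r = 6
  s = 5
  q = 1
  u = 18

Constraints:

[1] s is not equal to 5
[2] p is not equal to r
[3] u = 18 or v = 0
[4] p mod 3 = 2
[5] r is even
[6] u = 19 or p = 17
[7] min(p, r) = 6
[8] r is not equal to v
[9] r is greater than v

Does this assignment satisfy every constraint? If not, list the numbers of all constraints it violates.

The assignment fails constraint 1.

[1] s = 5, but 5 is required to differ — fails.
[2] p = 17, r = 6; distinct — holds.
[3] u = 18 = 18 (first disjunct) — holds.
[4] 17 mod 3 = 2 — holds.
[5] r = 6 is even — holds.
[6] u = 18 ≠ 19, but p = 17 = 17 (second disjunct) — holds.
[7] min(17, 6) = 6 — holds.
[8] r = 6, v = 2; distinct — holds.
[9] r = 6, v = 2; 6 > 2 — holds.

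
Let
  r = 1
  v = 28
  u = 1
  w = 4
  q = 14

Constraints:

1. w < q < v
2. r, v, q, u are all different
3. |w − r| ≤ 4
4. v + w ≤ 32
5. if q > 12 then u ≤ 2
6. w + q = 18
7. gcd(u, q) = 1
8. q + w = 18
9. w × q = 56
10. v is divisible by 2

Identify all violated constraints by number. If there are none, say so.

1. values 4 < 14 < 28 — holds.
2. r = u = 1, not all different — does not hold.
3. |4 − 1| = 3; 3 ≤ 4 — holds.
4. v + w = 28 + 4 = 32; 32 ≤ 32 — holds.
5. q = 14 > 12, so we need u ≤ 2; u = 1 ≤ 2 — holds.
6. w + q = 4 + 14 = 18 — holds.
7. gcd(1, 14) = 1 — holds.
8. q + w = 14 + 4 = 18 — holds.
9. w × q = 4 × 14 = 56 — holds.
10. 28 / 2 = 14, so 2 divides 28 — holds.

Constraint 2 is violated.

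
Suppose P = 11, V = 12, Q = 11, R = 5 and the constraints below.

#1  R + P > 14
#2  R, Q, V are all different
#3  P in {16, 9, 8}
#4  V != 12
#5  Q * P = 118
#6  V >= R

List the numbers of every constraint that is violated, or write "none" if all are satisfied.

Constraints 3, 4, 5 are violated.

#1 R + P = 5 + 11 = 16; 16 > 14 — satisfied.
#2 values 5, 11, 12 are pairwise distinct — satisfied.
#3 P = 11 is not in {16, 9, 8} — violated.
#4 V = 12, but 12 is required to differ — violated.
#5 Q * P = 11 * 11 = 121, not 118 — violated.
#6 V = 12, R = 5; 12 ≥ 5 — satisfied.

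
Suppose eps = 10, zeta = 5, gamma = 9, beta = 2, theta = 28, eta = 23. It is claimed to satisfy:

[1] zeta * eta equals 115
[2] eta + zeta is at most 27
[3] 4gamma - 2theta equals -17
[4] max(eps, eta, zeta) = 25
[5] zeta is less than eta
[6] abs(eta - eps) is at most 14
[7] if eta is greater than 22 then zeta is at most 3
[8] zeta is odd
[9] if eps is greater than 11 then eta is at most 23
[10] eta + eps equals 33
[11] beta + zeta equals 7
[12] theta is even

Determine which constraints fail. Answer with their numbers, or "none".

[1] zeta * eta = 5 * 23 = 115  yes
[2] eta + zeta = 23 + 5 = 28; 28 > 27, bound 27 not met  no
[3] 4gamma - 2theta = 4(9) - 2(28) = -20, not -17  no
[4] max(10, 23, 5) = 23, not 25  no
[5] zeta = 5, eta = 23; 5 < 23  yes
[6] abs(23 - 10) = 13; 13 ≤ 14  yes
[7] eta = 23 > 22, so we need zeta ≤ 3; but zeta = 5 > 3  no
[8] zeta = 5 is odd  yes
[9] eps = 10, not > 11; antecedent false, conditional vacuously true  yes
[10] eta + eps = 23 + 10 = 33  yes
[11] beta + zeta = 2 + 5 = 7  yes
[12] theta = 28 is even  yes

The assignment fails constraints 2, 3, 4, and 7.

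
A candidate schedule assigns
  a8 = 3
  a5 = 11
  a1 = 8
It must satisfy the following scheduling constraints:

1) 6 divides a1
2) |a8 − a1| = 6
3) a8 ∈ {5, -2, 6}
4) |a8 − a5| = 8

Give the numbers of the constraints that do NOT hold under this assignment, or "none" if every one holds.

Violated: 1, 2, and 3.

1) 8 = 6×1 + 2, so 6 does not divide 8  no
2) |3 − 8| = 5, not 6  no
3) a8 = 3 is not in {5, -2, 6}  no
4) |3 − 11| = 8  yes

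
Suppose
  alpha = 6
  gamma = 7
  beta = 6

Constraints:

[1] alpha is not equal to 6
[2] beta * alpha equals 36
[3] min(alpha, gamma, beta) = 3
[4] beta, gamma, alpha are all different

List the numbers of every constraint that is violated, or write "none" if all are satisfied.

[1] alpha = 6, but 6 is required to differ — fails.
[2] beta * alpha = 6 * 6 = 36 — holds.
[3] min(6, 7, 6) = 6, not 3 — fails.
[4] beta = alpha = 6, not all different — fails.

Constraints 1, 3, and 4 are violated.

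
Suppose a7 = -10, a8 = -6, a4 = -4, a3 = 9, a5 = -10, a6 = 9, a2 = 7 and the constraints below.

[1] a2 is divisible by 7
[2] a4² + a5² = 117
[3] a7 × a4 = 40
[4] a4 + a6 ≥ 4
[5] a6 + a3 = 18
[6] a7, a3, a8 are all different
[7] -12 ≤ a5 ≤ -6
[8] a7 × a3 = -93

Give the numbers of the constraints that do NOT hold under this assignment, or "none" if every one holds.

[1] 7 / 7 = 1, so 7 divides 7  true
[2] a4² + a5² = (-4)² + (-10)² = 16 + 100 = 116, not 117  false
[3] a7 × a4 = -10 × (-4) = 40  true
[4] a4 + a6 = -4 + 9 = 5; 5 ≥ 4  true
[5] a6 + a3 = 9 + 9 = 18  true
[6] values -10, 9, -6 are pairwise distinct  true
[7] a5 = -10 lies in [-12, -6]  true
[8] a7 × a3 = -10 × 9 = -90, not -93  false

Constraints 2 and 8 are violated.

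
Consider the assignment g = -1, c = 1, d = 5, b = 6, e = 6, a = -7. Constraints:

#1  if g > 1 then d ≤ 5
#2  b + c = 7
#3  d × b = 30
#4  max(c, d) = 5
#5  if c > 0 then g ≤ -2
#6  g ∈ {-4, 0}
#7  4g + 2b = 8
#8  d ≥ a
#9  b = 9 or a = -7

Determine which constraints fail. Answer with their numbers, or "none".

Constraints 5, 6 do not hold.

#1 g = -1, not > 1; antecedent false, conditional vacuously true  OK
#2 b + c = 6 + 1 = 7  OK
#3 d × b = 5 × 6 = 30  OK
#4 max(1, 5) = 5  OK
#5 c = 1 > 0, so we need g ≤ -2; but g = -1 > -2  FAIL
#6 g = -1 is not in {-4, 0}  FAIL
#7 4g + 2b = 4(-1) + 2(6) = 8  OK
#8 d = 5, a = -7; 5 ≥ -7  OK
#9 b = 6 ≠ 9, but a = -7 = -7 (second disjunct)  OK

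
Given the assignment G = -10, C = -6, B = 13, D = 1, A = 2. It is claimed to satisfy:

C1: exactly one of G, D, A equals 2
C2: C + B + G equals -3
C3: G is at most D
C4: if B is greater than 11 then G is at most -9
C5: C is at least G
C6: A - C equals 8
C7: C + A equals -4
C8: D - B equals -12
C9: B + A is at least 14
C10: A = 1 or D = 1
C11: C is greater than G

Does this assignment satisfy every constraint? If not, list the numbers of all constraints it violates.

No violations.

C1: G=-10, D=1, A=2; 1 of them equals 2  OK
C2: C + B + G = -6 + 13 + (-10) = -3  OK
C3: G = -10, D = 1; -10 ≤ 1  OK
C4: B = 13 > 11, so we need G ≤ -9; G = -10 ≤ -9  OK
C5: C = -6, G = -10; -6 ≥ -10  OK
C6: A - C = 2 - (-6) = 8  OK
C7: C + A = -6 + 2 = -4  OK
C8: D - B = 1 - 13 = -12  OK
C9: B + A = 13 + 2 = 15; 15 ≥ 14  OK
C10: A = 2 ≠ 1, but D = 1 = 1 (second disjunct)  OK
C11: C = -6, G = -10; -6 > -10  OK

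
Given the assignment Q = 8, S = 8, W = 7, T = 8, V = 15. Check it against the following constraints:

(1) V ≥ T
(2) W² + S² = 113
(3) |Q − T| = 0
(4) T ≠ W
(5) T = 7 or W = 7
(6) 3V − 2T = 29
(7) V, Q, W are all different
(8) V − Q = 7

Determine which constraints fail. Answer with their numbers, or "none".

None — every constraint holds.

(1) V = 15, T = 8; 15 ≥ 8  ✓
(2) W² + S² = 7² + 8² = 49 + 64 = 113  ✓
(3) |8 − 8| = 0  ✓
(4) T = 8, W = 7; distinct  ✓
(5) T = 8 ≠ 7, but W = 7 = 7 (second disjunct)  ✓
(6) 3V − 2T = 3(15) − 2(8) = 29  ✓
(7) values 15, 8, 7 are pairwise distinct  ✓
(8) V − Q = 15 − 8 = 7  ✓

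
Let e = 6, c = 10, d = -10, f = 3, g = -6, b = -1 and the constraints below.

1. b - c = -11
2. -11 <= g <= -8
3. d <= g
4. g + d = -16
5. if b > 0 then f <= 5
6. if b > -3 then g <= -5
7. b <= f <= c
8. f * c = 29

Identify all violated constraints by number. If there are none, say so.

No — constraints 2 and 8 are not satisfied.

1. b - c = -1 - 10 = -11  ✓
2. g = -6 is outside [-11, -8]  ✗
3. d = -10, g = -6; -10 ≤ -6  ✓
4. g + d = -6 + (-10) = -16  ✓
5. b = -1, not > 0; antecedent false, conditional vacuously true  ✓
6. b = -1 > -3, so we need g ≤ -5; g = -6 ≤ -5  ✓
7. values -1 <= 3 <= 10  ✓
8. f * c = 3 * 10 = 30, not 29  ✗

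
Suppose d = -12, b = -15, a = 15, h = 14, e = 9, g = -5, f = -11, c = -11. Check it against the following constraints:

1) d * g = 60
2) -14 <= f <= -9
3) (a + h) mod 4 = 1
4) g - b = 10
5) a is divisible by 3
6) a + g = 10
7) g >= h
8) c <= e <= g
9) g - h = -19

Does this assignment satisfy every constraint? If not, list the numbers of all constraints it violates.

The assignment fails constraints 7 and 8.

1) d * g = -12 * (-5) = 60 — satisfied.
2) f = -11 lies in [-14, -9] — satisfied.
3) a + h = 29; 29 mod 4 = 1 — satisfied.
4) g - b = -5 - (-15) = 10 — satisfied.
5) 15 / 3 = 5, so 3 divides 15 — satisfied.
6) a + g = 15 + (-5) = 10 — satisfied.
7) g = -5, h = 14; -5 < 14 (want ≥) — violated.
8) values -11, 9, -5; e = 9 is not <= g = -5 — violated.
9) g - h = -5 - 14 = -19 — satisfied.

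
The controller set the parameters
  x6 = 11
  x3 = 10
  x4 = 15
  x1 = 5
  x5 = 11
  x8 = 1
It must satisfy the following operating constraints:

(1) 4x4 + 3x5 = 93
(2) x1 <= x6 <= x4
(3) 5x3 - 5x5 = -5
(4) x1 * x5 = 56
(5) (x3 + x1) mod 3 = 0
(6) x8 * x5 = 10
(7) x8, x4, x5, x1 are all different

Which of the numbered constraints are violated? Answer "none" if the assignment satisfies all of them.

Constraints 4, 6 do not hold.

(1) 4x4 + 3x5 = 4(15) + 3(11) = 93 — holds.
(2) values 5 <= 11 <= 15 — holds.
(3) 5x3 - 5x5 = 5(10) - 5(11) = -5 — holds.
(4) x1 * x5 = 5 * 11 = 55, not 56 — does not hold.
(5) x3 + x1 = 15; 15 mod 3 = 0 — holds.
(6) x8 * x5 = 1 * 11 = 11, not 10 — does not hold.
(7) values 1, 15, 11, 5 are pairwise distinct — holds.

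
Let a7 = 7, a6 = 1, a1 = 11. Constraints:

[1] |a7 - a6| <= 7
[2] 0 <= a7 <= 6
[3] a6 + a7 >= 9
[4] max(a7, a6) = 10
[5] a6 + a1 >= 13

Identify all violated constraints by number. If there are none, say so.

No — constraints 2, 3, 4, and 5 are not satisfied.

[1] |7 - 1| = 6; 6 ≤ 7 — holds.
[2] a7 = 7 is outside [0, 6] — does not hold.
[3] a6 + a7 = 1 + 7 = 8; 8 < 9, bound 9 not met — does not hold.
[4] max(7, 1) = 7, not 10 — does not hold.
[5] a6 + a1 = 1 + 11 = 12; 12 < 13, bound 13 not met — does not hold.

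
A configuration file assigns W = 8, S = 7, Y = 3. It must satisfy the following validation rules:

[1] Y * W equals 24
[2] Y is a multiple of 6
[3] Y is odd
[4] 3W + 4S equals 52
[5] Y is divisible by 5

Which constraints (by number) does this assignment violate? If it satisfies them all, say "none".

Violated: 2, 5.

[1] Y * W = 3 * 8 = 24  holds
[2] 3 = 6*0 + 3, so 6 does not divide 3  fails
[3] Y = 3 is odd  holds
[4] 3W + 4S = 3(8) + 4(7) = 52  holds
[5] 3 = 5*0 + 3, so 5 does not divide 3  fails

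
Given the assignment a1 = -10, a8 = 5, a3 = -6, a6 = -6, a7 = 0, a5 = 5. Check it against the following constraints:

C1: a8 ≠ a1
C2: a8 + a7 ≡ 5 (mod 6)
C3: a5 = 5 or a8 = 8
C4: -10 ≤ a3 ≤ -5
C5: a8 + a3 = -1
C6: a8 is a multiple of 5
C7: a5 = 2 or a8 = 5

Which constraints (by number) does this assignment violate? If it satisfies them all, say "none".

None — every constraint holds.

C1: a8 = 5, a1 = -10; distinct — OK.
C2: a8 + a7 = 5; 5 mod 6 = 5 — OK.
C3: a5 = 5 = 5 (first disjunct) — OK.
C4: a3 = -6 lies in [-10, -5] — OK.
C5: a8 + a3 = 5 + (-6) = -1 — OK.
C6: 5 / 5 = 1, so 5 divides 5 — OK.
C7: a5 = 5 ≠ 2, but a8 = 5 = 5 (second disjunct) — OK.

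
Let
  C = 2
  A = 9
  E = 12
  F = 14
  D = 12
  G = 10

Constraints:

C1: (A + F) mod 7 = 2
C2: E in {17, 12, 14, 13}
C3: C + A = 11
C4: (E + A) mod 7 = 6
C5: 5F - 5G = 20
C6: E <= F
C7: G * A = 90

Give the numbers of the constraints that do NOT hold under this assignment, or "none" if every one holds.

C1: A + F = 23; 23 mod 7 = 2 — OK.
C2: E = 12 is in {17, 12, 14, 13} — OK.
C3: C + A = 2 + 9 = 11 — OK.
C4: E + A = 21; 21 mod 7 = 0, not 6 — violated.
C5: 5F - 5G = 5(14) - 5(10) = 20 — OK.
C6: E = 12, F = 14; 12 ≤ 14 — OK.
C7: G * A = 10 * 9 = 90 — OK.

The assignment fails constraint 4.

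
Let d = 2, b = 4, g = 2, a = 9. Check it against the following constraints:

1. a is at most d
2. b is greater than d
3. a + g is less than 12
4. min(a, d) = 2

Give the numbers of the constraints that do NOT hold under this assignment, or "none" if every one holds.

1. a = 9, d = 2; 9 > 2 (want ≤)  ✗
2. b = 4, d = 2; 4 > 2  ✓
3. a + g = 9 + 2 = 11; 11 < 12  ✓
4. min(9, 2) = 2  ✓

Constraint 1 does not hold.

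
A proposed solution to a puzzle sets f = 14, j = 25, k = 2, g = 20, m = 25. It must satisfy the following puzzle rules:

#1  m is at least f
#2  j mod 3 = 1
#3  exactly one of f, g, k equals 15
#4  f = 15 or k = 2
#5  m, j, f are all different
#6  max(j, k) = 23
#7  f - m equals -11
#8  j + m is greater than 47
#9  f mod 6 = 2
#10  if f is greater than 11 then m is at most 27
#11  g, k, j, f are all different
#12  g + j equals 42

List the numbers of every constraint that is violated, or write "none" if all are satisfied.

#1 m = 25, f = 14; 25 ≥ 14 — holds.
#2 25 mod 3 = 1 — holds.
#3 f=14, g=20, k=2; 0 of them equal 15, not exactly one — fails.
#4 f = 14 ≠ 15, but k = 2 = 2 (second disjunct) — holds.
#5 m = j = 25, not all different — fails.
#6 max(25, 2) = 25, not 23 — fails.
#7 f - m = 14 - 25 = -11 — holds.
#8 j + m = 25 + 25 = 50; 50 > 47 — holds.
#9 14 mod 6 = 2 — holds.
#10 f = 14 > 11, so we need m ≤ 27; m = 25 ≤ 27 — holds.
#11 values 20, 2, 25, 14 are pairwise distinct — holds.
#12 g + j = 20 + 25 = 45, not 42 — fails.

No — constraints 3, 5, 6, and 12 are not satisfied.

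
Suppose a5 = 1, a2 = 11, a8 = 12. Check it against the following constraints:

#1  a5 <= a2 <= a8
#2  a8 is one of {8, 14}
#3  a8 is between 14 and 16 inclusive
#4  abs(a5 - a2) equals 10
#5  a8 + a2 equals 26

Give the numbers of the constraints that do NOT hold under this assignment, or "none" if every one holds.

The assignment fails constraints 2, 3, 5.

#1 values 1 <= 11 <= 12 — OK.
#2 a8 = 12 is not in {8, 14} — violated.
#3 a8 = 12 is outside [14, 16] — violated.
#4 abs(1 - 11) = 10 — OK.
#5 a8 + a2 = 12 + 11 = 23, not 26 — violated.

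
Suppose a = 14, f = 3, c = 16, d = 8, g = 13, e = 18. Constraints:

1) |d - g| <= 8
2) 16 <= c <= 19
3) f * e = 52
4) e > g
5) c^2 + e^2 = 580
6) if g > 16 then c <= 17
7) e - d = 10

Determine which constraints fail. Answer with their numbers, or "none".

1) |8 - 13| = 5; 5 ≤ 8  true
2) c = 16 lies in [16, 19]  true
3) f * e = 3 * 18 = 54, not 52  false
4) e = 18, g = 13; 18 > 13  true
5) c^2 + e^2 = 16^2 + 18^2 = 256 + 324 = 580  true
6) g = 13, not > 16; antecedent false, conditional vacuously true  true
7) e - d = 18 - 8 = 10  true

The assignment fails constraint 3.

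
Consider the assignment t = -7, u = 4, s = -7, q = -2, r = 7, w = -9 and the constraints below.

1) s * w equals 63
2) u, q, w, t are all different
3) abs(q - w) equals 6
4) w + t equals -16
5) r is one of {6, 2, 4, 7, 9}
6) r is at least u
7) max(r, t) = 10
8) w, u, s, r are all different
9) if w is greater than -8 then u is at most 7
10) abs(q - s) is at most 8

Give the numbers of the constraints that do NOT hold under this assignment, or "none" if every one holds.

1) s * w = -7 * (-9) = 63 — satisfied.
2) values 4, -2, -9, -7 are pairwise distinct — satisfied.
3) abs(-2 - (-9)) = 7, not 6 — violated.
4) w + t = -9 + (-7) = -16 — satisfied.
5) r = 7 is in {6, 2, 4, 7, 9} — satisfied.
6) r = 7, u = 4; 7 ≥ 4 — satisfied.
7) max(7, -7) = 7, not 10 — violated.
8) values -9, 4, -7, 7 are pairwise distinct — satisfied.
9) w = -9, not > -8; antecedent false, conditional vacuously true — satisfied.
10) abs(-2 - (-7)) = 5; 5 ≤ 8 — satisfied.

Violated: 3, 7.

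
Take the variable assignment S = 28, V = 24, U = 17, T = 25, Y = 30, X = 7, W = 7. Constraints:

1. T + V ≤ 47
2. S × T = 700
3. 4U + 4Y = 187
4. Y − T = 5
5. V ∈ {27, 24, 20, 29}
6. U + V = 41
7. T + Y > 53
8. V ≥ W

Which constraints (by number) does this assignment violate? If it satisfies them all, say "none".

1. T + V = 25 + 24 = 49; 49 > 47, bound 47 not met  ✗
2. S × T = 28 × 25 = 700  ✓
3. 4U + 4Y = 4(17) + 4(30) = 188, not 187  ✗
4. Y − T = 30 − 25 = 5  ✓
5. V = 24 is in {27, 24, 20, 29}  ✓
6. U + V = 17 + 24 = 41  ✓
7. T + Y = 25 + 30 = 55; 55 > 53  ✓
8. V = 24, W = 7; 24 ≥ 7  ✓

No — constraints 1 and 3 are not satisfied.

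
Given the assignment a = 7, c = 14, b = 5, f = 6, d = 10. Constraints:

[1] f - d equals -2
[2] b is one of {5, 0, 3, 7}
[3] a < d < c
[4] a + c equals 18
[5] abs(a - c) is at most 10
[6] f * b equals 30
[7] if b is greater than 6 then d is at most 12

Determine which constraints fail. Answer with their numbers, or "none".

Violated: 1, 4.

[1] f - d = 6 - 10 = -4, not -2  ✘
[2] b = 5 is in {5, 0, 3, 7}  ✔
[3] values 7 < 10 < 14  ✔
[4] a + c = 7 + 14 = 21, not 18  ✘
[5] abs(7 - 14) = 7; 7 ≤ 10  ✔
[6] f * b = 6 * 5 = 30  ✔
[7] b = 5, not > 6; antecedent false, conditional vacuously true  ✔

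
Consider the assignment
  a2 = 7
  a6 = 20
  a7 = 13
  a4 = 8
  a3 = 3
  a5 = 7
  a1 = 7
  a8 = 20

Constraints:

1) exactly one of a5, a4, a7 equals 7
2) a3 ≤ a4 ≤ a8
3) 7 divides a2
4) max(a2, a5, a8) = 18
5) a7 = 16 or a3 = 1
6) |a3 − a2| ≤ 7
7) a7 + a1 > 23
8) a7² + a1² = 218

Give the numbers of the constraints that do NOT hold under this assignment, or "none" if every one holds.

1) a5=7, a4=8, a7=13; 1 of them equals 7 — satisfied.
2) values 3 ≤ 8 ≤ 20 — satisfied.
3) 7 / 7 = 1, so 7 divides 7 — satisfied.
4) max(7, 7, 20) = 20, not 18 — violated.
5) a7 = 13 ≠ 16 and a3 = 3 ≠ 1; both disjuncts false — violated.
6) |3 − 7| = 4; 4 ≤ 7 — satisfied.
7) a7 + a1 = 13 + 7 = 20; 20 ≤ 23, bound 23 not met — violated.
8) a7² + a1² = 13² + 7² = 169 + 49 = 218 — satisfied.

The assignment fails constraints 4, 5, 7.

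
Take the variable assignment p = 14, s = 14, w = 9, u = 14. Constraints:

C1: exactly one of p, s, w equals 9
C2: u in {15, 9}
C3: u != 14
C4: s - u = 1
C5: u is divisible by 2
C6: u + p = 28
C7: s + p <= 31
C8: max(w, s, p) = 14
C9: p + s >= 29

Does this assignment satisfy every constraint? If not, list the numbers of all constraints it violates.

C1: p=14, s=14, w=9; 1 of them equals 9  true
C2: u = 14 is not in {15, 9}  false
C3: u = 14, but 14 is required to differ  false
C4: s - u = 14 - 14 = 0, not 1  false
C5: 14 / 2 = 7, so 2 divides 14  true
C6: u + p = 14 + 14 = 28  true
C7: s + p = 14 + 14 = 28; 28 ≤ 31  true
C8: max(9, 14, 14) = 14  true
C9: p + s = 14 + 14 = 28; 28 < 29, bound 29 not met  false

Constraints 2, 3, 4, 9 are violated.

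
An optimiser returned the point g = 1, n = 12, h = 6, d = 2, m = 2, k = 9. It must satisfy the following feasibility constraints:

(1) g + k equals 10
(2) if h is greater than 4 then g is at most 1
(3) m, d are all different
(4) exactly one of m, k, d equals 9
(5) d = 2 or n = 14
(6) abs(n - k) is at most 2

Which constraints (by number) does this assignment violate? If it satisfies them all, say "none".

(1) g + k = 1 + 9 = 10  holds
(2) h = 6 > 4, so we need g ≤ 1; g = 1 ≤ 1  holds
(3) m = d = 2, not all different  fails
(4) m=2, k=9, d=2; 1 of them equals 9  holds
(5) d = 2 = 2 (first disjunct)  holds
(6) abs(12 - 9) = 3; 3 > 2, exceeds bound 2  fails

The assignment fails constraints 3 and 6.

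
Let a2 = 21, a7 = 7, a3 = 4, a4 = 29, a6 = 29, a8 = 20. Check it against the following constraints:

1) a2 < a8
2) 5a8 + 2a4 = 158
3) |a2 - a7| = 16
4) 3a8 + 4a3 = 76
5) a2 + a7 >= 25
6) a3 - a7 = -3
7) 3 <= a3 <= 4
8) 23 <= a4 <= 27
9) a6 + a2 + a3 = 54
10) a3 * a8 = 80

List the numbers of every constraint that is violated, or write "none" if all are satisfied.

Constraints 1, 3, 8 do not hold.

1) a2 = 21, a8 = 20; 21 ≥ 20 (want <) — violated.
2) 5a8 + 2a4 = 5(20) + 2(29) = 158 — satisfied.
3) |21 - 7| = 14, not 16 — violated.
4) 3a8 + 4a3 = 3(20) + 4(4) = 76 — satisfied.
5) a2 + a7 = 21 + 7 = 28; 28 ≥ 25 — satisfied.
6) a3 - a7 = 4 - 7 = -3 — satisfied.
7) a3 = 4 lies in [3, 4] — satisfied.
8) a4 = 29 is outside [23, 27] — violated.
9) a6 + a2 + a3 = 29 + 21 + 4 = 54 — satisfied.
10) a3 * a8 = 4 * 20 = 80 — satisfied.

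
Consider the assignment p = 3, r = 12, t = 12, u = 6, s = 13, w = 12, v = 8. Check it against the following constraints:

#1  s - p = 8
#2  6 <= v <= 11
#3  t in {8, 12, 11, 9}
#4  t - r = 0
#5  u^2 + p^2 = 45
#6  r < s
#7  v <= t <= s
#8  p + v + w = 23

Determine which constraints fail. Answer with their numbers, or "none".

No — constraint 1 is not satisfied.

#1 s - p = 13 - 3 = 10, not 8 — does not hold.
#2 v = 8 lies in [6, 11] — holds.
#3 t = 12 is in {8, 12, 11, 9} — holds.
#4 t - r = 12 - 12 = 0 — holds.
#5 u^2 + p^2 = 6^2 + 3^2 = 36 + 9 = 45 — holds.
#6 r = 12, s = 13; 12 < 13 — holds.
#7 values 8 <= 12 <= 13 — holds.
#8 p + v + w = 3 + 8 + 12 = 23 — holds.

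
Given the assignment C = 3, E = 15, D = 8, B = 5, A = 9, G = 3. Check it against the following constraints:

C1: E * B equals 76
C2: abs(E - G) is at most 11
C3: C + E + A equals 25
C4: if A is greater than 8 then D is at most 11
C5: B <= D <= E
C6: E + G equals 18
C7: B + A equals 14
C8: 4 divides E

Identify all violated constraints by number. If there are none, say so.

Violated: 1, 2, 3, and 8.

C1: E * B = 15 * 5 = 75, not 76  false
C2: abs(15 - 3) = 12; 12 > 11, exceeds bound 11  false
C3: C + E + A = 3 + 15 + 9 = 27, not 25  false
C4: A = 9 > 8, so we need D ≤ 11; D = 8 ≤ 11  true
C5: values 5 <= 8 <= 15  true
C6: E + G = 15 + 3 = 18  true
C7: B + A = 5 + 9 = 14  true
C8: 15 = 4*3 + 3, so 4 does not divide 15  false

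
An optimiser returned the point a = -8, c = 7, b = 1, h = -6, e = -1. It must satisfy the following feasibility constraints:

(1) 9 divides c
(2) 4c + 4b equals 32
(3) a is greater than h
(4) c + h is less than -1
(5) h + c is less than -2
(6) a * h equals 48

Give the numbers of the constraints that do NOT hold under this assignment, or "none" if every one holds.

(1) 7 = 9*0 + 7, so 9 does not divide 7  no
(2) 4c + 4b = 4(7) + 4(1) = 32  yes
(3) a = -8, h = -6; -8 ≤ -6 (want >)  no
(4) c + h = 7 + (-6) = 1; 1 ≥ -1, bound -1 not met  no
(5) h + c = -6 + 7 = 1; 1 ≥ -2, bound -2 not met  no
(6) a * h = -8 * (-6) = 48  yes

Violated: 1, 3, 4, and 5.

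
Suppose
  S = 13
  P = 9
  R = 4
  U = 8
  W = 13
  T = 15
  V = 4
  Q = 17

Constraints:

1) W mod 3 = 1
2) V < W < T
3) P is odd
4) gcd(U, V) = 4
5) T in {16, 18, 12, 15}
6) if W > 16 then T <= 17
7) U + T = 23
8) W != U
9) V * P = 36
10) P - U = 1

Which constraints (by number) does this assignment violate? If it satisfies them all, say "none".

1) 13 mod 3 = 1  ✔
2) values 4 < 13 < 15  ✔
3) P = 9 is odd  ✔
4) gcd(8, 4) = 4  ✔
5) T = 15 is in {16, 18, 12, 15}  ✔
6) W = 13, not > 16; antecedent false, conditional vacuously true  ✔
7) U + T = 8 + 15 = 23  ✔
8) W = 13, U = 8; distinct  ✔
9) V * P = 4 * 9 = 36  ✔
10) P - U = 9 - 8 = 1  ✔

Yes — all constraints hold.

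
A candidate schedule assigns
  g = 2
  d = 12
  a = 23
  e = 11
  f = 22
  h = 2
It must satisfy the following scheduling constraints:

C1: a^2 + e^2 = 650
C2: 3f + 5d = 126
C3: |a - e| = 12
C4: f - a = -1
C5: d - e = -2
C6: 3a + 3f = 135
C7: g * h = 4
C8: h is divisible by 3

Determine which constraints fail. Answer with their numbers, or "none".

C1: a^2 + e^2 = 23^2 + 11^2 = 529 + 121 = 650  true
C2: 3f + 5d = 3(22) + 5(12) = 126  true
C3: |23 - 11| = 12  true
C4: f - a = 22 - 23 = -1  true
C5: d - e = 12 - 11 = 1, not -2  false
C6: 3a + 3f = 3(23) + 3(22) = 135  true
C7: g * h = 2 * 2 = 4  true
C8: 2 = 3*0 + 2, so 3 does not divide 2  false

Constraints 5 and 8 are violated.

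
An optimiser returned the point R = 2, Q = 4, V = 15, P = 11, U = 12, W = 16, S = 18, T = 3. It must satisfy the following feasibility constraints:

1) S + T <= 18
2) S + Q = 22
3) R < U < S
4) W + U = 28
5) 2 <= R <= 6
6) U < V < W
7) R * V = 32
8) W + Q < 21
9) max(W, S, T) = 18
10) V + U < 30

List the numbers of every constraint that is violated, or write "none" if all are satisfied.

1) S + T = 18 + 3 = 21; 21 > 18, bound 18 not met  ✗
2) S + Q = 18 + 4 = 22  ✓
3) values 2 < 12 < 18  ✓
4) W + U = 16 + 12 = 28  ✓
5) R = 2 lies in [2, 6]  ✓
6) values 12 < 15 < 16  ✓
7) R * V = 2 * 15 = 30, not 32  ✗
8) W + Q = 16 + 4 = 20; 20 < 21  ✓
9) max(16, 18, 3) = 18  ✓
10) V + U = 15 + 12 = 27; 27 < 30  ✓

No — constraints 1 and 7 are not satisfied.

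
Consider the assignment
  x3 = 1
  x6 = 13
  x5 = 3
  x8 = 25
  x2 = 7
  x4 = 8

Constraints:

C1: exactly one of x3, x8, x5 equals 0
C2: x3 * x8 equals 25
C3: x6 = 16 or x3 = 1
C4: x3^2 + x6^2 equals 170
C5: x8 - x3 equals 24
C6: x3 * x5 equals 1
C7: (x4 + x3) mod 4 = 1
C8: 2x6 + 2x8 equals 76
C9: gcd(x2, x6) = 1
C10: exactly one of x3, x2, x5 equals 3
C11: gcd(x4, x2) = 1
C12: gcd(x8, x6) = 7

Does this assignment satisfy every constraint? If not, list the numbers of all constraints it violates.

Violated: 1, 6, and 12.

C1: x3=1, x8=25, x5=3; 0 of them equal 0, not exactly one — fails.
C2: x3 * x8 = 1 * 25 = 25 — holds.
C3: x6 = 13 ≠ 16, but x3 = 1 = 1 (second disjunct) — holds.
C4: x3^2 + x6^2 = 1^2 + 13^2 = 1 + 169 = 170 — holds.
C5: x8 - x3 = 25 - 1 = 24 — holds.
C6: x3 * x5 = 1 * 3 = 3, not 1 — fails.
C7: x4 + x3 = 9; 9 mod 4 = 1 — holds.
C8: 2x6 + 2x8 = 2(13) + 2(25) = 76 — holds.
C9: gcd(7, 13) = 1 — holds.
C10: x3=1, x2=7, x5=3; 1 of them equals 3 — holds.
C11: gcd(8, 7) = 1 — holds.
C12: gcd(25, 13) = 1, not 7 — fails.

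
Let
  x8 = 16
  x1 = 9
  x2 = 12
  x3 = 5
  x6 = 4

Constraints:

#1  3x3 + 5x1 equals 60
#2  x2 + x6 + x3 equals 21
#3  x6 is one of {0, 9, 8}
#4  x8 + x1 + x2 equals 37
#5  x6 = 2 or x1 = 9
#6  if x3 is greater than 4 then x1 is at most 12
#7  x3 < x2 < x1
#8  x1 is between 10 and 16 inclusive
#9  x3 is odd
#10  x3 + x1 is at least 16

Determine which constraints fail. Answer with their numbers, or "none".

Violated: 3, 7, 8, 10.

#1 3x3 + 5x1 = 3(5) + 5(9) = 60  ✔
#2 x2 + x6 + x3 = 12 + 4 + 5 = 21  ✔
#3 x6 = 4 is not in {0, 9, 8}  ✘
#4 x8 + x1 + x2 = 16 + 9 + 12 = 37  ✔
#5 x6 = 4 ≠ 2, but x1 = 9 = 9 (second disjunct)  ✔
#6 x3 = 5 > 4, so we need x1 ≤ 12; x1 = 9 ≤ 12  ✔
#7 values 5, 12, 9; x2 = 12 is not < x1 = 9  ✘
#8 x1 = 9 is outside [10, 16]  ✘
#9 x3 = 5 is odd  ✔
#10 x3 + x1 = 5 + 9 = 14; 14 < 16, bound 16 not met  ✘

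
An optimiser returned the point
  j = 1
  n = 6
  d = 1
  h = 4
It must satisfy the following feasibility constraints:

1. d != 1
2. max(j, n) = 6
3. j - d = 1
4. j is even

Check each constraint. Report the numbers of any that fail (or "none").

1. d = 1, but 1 is required to differ  false
2. max(1, 6) = 6  true
3. j - d = 1 - 1 = 0, not 1  false
4. j = 1 is odd  false

No — constraints 1, 3, and 4 are not satisfied.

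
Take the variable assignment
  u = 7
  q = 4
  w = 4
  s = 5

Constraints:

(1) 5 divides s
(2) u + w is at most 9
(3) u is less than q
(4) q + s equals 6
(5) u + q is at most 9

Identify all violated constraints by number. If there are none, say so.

Constraints 2, 3, 4, and 5 are violated.

(1) 5 / 5 = 1, so 5 divides 5  true
(2) u + w = 7 + 4 = 11; 11 > 9, bound 9 not met  false
(3) u = 7, q = 4; 7 ≥ 4 (want <)  false
(4) q + s = 4 + 5 = 9, not 6  false
(5) u + q = 7 + 4 = 11; 11 > 9, bound 9 not met  false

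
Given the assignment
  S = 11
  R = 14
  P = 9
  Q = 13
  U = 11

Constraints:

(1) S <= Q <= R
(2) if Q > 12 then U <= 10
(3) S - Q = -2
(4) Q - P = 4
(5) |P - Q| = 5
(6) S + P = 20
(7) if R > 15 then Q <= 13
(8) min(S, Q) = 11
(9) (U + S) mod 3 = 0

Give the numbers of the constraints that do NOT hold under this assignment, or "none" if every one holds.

Constraints 2, 5, and 9 are violated.

(1) values 11 <= 13 <= 14 — OK.
(2) Q = 13 > 12, so we need U ≤ 10; but U = 11 > 10 — violated.
(3) S - Q = 11 - 13 = -2 — OK.
(4) Q - P = 13 - 9 = 4 — OK.
(5) |9 - 13| = 4, not 5 — violated.
(6) S + P = 11 + 9 = 20 — OK.
(7) R = 14, not > 15; antecedent false, conditional vacuously true — OK.
(8) min(11, 13) = 11 — OK.
(9) U + S = 22; 22 mod 3 = 1, not 0 — violated.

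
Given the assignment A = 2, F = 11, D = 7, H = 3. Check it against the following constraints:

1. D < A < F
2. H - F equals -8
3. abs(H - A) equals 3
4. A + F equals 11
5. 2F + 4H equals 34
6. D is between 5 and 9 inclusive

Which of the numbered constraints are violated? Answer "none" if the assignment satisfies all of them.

No — constraints 1, 3, 4 are not satisfied.

1. values 7, 2, 11; D = 7 is not < A = 2 — violated.
2. H - F = 3 - 11 = -8 — satisfied.
3. abs(3 - 2) = 1, not 3 — violated.
4. A + F = 2 + 11 = 13, not 11 — violated.
5. 2F + 4H = 2(11) + 4(3) = 34 — satisfied.
6. D = 7 lies in [5, 9] — satisfied.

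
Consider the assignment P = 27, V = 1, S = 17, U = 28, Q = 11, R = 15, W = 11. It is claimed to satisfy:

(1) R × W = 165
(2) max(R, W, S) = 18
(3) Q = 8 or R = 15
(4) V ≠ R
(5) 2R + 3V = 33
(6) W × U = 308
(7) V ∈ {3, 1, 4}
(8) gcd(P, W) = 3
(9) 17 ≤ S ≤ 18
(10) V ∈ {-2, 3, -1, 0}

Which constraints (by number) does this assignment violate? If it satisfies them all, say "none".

Violated: 2, 8, and 10.

(1) R × W = 15 × 11 = 165 — OK.
(2) max(15, 11, 17) = 17, not 18 — violated.
(3) Q = 11 ≠ 8, but R = 15 = 15 (second disjunct) — OK.
(4) V = 1, R = 15; distinct — OK.
(5) 2R + 3V = 2(15) + 3(1) = 33 — OK.
(6) W × U = 11 × 28 = 308 — OK.
(7) V = 1 is in {3, 1, 4} — OK.
(8) gcd(27, 11) = 1, not 3 — violated.
(9) S = 17 lies in [17, 18] — OK.
(10) V = 1 is not in {-2, 3, -1, 0} — violated.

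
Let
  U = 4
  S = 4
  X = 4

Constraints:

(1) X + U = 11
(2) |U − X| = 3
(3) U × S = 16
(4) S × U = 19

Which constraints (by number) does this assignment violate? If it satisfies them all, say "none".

The assignment fails constraints 1, 2, 4.

(1) X + U = 4 + 4 = 8, not 11  ✘
(2) |4 − 4| = 0, not 3  ✘
(3) U × S = 4 × 4 = 16  ✔
(4) S × U = 4 × 4 = 16, not 19  ✘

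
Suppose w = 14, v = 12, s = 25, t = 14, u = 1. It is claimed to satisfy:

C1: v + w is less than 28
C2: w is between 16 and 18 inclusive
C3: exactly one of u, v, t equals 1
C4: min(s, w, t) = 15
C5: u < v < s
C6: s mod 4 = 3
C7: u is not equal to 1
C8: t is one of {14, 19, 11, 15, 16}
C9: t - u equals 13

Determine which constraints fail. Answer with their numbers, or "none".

Constraints 2, 4, 6, and 7 do not hold.

C1: v + w = 12 + 14 = 26; 26 < 28  holds
C2: w = 14 is outside [16, 18]  fails
C3: u=1, v=12, t=14; 1 of them equals 1  holds
C4: min(25, 14, 14) = 14, not 15  fails
C5: values 1 < 12 < 25  holds
C6: 25 mod 4 = 1, not 3  fails
C7: u = 1, but 1 is required to differ  fails
C8: t = 14 is in {14, 19, 11, 15, 16}  holds
C9: t - u = 14 - 1 = 13  holds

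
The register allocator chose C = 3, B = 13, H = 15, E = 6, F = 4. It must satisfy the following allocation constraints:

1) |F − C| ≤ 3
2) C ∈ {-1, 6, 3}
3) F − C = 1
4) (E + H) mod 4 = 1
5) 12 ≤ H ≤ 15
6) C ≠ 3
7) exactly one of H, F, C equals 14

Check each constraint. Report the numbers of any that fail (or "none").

The assignment fails constraints 6 and 7.

1) |4 − 3| = 1; 1 ≤ 3 — holds.
2) C = 3 is in {-1, 6, 3} — holds.
3) F − C = 4 − 3 = 1 — holds.
4) E + H = 21; 21 mod 4 = 1 — holds.
5) H = 15 lies in [12, 15] — holds.
6) C = 3, but 3 is required to differ — does not hold.
7) H=15, F=4, C=3; 0 of them equal 14, not exactly one — does not hold.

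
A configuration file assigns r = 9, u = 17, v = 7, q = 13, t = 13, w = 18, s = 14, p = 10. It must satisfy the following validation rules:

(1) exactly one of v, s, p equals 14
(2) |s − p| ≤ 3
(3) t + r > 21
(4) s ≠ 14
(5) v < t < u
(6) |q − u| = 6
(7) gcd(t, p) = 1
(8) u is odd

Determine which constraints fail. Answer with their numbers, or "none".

Violated: 2, 4, and 6.

(1) v=7, s=14, p=10; 1 of them equals 14  true
(2) |14 − 10| = 4; 4 > 3, exceeds bound 3  false
(3) t + r = 13 + 9 = 22; 22 > 21  true
(4) s = 14, but 14 is required to differ  false
(5) values 7 < 13 < 17  true
(6) |13 − 17| = 4, not 6  false
(7) gcd(13, 10) = 1  true
(8) u = 17 is odd  true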